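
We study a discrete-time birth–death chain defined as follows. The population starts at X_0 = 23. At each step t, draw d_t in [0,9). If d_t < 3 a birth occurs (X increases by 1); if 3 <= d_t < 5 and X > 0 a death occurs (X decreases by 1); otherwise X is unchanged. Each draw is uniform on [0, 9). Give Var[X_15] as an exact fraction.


220/27

X can drop by at most 1 per step and X_0 = 23 > T = 15, so X_t >= 23 − t >= 8 > 0 for every t <= 15: the floor at 0 (the 'and X > 0' condition) never binds. Hence X_15 = X_0 + Σ_{t<15} Y_t with i.i.d. increments Y_t = y(d_t) ∈ {+1, −1, 0}.
Outcome values over d=0..8: [1, 1, 1, -1, -1, 0, 0, 0, 0]
Σy = 1, Σy² = 5, M = 9
μ = 1/9 = 1/9,  σ² = 5/9 − (1/9)² = 44/81
Independent increments: Var[X_15] = 15·σ² = 15·(44/81) = 220/27


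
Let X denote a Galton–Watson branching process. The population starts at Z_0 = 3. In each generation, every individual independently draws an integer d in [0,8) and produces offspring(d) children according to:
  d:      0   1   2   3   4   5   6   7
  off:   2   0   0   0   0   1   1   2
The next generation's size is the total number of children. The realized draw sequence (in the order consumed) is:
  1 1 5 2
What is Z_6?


0

gen 0: Z_0=3, draws=[1, 1, 5], offspring=[0, 0, 1], Z_1=1
gen 1: Z_1=1, draws=[2], offspring=[0], Z_2=0
gen 2: Z_2=0, draws=[], offspring=[], Z_3=0
gen 3: Z_3=0, draws=[], offspring=[], Z_4=0
gen 4: Z_4=0, draws=[], offspring=[], Z_5=0
gen 5: Z_5=0, draws=[], offspring=[], Z_6=0


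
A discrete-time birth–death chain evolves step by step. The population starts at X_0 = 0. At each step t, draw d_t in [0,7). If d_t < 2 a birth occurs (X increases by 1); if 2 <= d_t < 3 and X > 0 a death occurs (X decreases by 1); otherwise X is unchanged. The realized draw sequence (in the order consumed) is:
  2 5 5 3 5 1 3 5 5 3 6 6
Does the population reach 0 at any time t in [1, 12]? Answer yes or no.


t=0: X=0, d=2 → hold, X_1=0
t=1: X=0, d=5 → hold, X_2=0
t=2: X=0, d=5 → hold, X_3=0
t=3: X=0, d=3 → hold, X_4=0
t=4: X=0, d=5 → hold, X_5=0
t=5: X=0, d=1 → birth, X_6=1
t=6: X=1, d=3 → hold, X_7=1
t=7: X=1, d=5 → hold, X_8=1
t=8: X=1, d=5 → hold, X_9=1
t=9: X=1, d=3 → hold, X_10=1
t=10: X=1, d=6 → hold, X_11=1
t=11: X=1, d=6 → hold, X_12=1

yes


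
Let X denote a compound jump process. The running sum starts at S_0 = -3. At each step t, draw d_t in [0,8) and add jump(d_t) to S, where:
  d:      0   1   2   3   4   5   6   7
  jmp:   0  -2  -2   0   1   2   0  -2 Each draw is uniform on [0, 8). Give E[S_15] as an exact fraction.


-69/8

Outcome values over d=0..7: [0, -2, -2, 0, 1, 2, 0, -2]
Σy = -3, Σy² = 17, M = 8
μ = -3/8 = -3/8,  σ² = 17/8 − (-3/8)² = 127/64
E[S_15] = -3 + 15·(-3/8) = -69/8


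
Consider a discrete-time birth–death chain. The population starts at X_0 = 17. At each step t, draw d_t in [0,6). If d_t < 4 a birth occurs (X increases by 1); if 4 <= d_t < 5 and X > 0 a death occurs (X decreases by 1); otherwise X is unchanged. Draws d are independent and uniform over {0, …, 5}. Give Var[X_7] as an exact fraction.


49/12

X can drop by at most 1 per step and X_0 = 17 > T = 7, so X_t >= 17 − t >= 10 > 0 for every t <= 7: the floor at 0 (the 'and X > 0' condition) never binds. Hence X_7 = X_0 + Σ_{t<7} Y_t with i.i.d. increments Y_t = y(d_t) ∈ {+1, −1, 0}.
Outcome values over d=0..5: [1, 1, 1, 1, -1, 0]
Σy = 3, Σy² = 5, M = 6
μ = 3/6 = 1/2,  σ² = 5/6 − (1/2)² = 7/12
Independent increments: Var[X_7] = 7·σ² = 7·(7/12) = 49/12


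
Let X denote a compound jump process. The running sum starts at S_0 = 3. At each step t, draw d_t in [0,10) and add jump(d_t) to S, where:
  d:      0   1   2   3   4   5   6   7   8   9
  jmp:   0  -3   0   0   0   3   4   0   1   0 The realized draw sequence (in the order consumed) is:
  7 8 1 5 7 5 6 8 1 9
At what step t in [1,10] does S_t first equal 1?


t=0: S=3, d=7, jump=0, S_1=3
t=1: S=3, d=8, jump=1, S_2=4
t=2: S=4, d=1, jump=-3, S_3=1
t=3: S=1, d=5, jump=3, S_4=4
t=4: S=4, d=7, jump=0, S_5=4
t=5: S=4, d=5, jump=3, S_6=7
t=6: S=7, d=6, jump=4, S_7=11
t=7: S=11, d=8, jump=1, S_8=12
t=8: S=12, d=1, jump=-3, S_9=9
t=9: S=9, d=9, jump=0, S_10=9

3


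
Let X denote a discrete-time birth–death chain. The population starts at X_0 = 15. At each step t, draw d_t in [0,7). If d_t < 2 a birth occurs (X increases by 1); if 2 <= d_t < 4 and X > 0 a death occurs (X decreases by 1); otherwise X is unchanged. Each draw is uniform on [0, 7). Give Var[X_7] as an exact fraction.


4

X can drop by at most 1 per step and X_0 = 15 > T = 7, so X_t >= 15 − t >= 8 > 0 for every t <= 7: the floor at 0 (the 'and X > 0' condition) never binds. Hence X_7 = X_0 + Σ_{t<7} Y_t with i.i.d. increments Y_t = y(d_t) ∈ {+1, −1, 0}.
Outcome values over d=0..6: [1, 1, -1, -1, 0, 0, 0]
Σy = 0, Σy² = 4, M = 7
μ = 0/7 = 0,  σ² = 4/7 − (0)² = 4/7
Independent increments: Var[X_7] = 7·σ² = 7·(4/7) = 4


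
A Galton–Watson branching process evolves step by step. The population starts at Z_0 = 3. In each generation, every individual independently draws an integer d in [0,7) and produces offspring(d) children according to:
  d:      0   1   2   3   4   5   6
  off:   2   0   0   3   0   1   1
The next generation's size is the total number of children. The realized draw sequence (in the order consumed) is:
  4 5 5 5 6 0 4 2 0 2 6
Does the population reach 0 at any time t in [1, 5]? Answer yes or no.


no

gen 0: Z_0=3, draws=[4, 5, 5], offspring=[0, 1, 1], Z_1=2
gen 1: Z_1=2, draws=[5, 6], offspring=[1, 1], Z_2=2
gen 2: Z_2=2, draws=[0, 4], offspring=[2, 0], Z_3=2
gen 3: Z_3=2, draws=[2, 0], offspring=[0, 2], Z_4=2
gen 4: Z_4=2, draws=[2, 6], offspring=[0, 1], Z_5=1


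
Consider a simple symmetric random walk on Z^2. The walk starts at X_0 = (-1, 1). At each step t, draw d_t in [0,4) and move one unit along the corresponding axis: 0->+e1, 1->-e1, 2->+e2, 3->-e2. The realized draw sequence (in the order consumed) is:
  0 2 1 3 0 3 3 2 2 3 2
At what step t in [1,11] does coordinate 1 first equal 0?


1

t=0: X=(-1, 1), d=0 → +e1, X_1=(0, 1)
t=1: X=(0, 1), d=2 → +e2, X_2=(0, 2)
t=2: X=(0, 2), d=1 → -e1, X_3=(-1, 2)
t=3: X=(-1, 2), d=3 → -e2, X_4=(-1, 1)
t=4: X=(-1, 1), d=0 → +e1, X_5=(0, 1)
t=5: X=(0, 1), d=3 → -e2, X_6=(0, 0)
t=6: X=(0, 0), d=3 → -e2, X_7=(0, -1)
t=7: X=(0, -1), d=2 → +e2, X_8=(0, 0)
t=8: X=(0, 0), d=2 → +e2, X_9=(0, 1)
t=9: X=(0, 1), d=3 → -e2, X_10=(0, 0)
t=10: X=(0, 0), d=2 → +e2, X_11=(0, 1)


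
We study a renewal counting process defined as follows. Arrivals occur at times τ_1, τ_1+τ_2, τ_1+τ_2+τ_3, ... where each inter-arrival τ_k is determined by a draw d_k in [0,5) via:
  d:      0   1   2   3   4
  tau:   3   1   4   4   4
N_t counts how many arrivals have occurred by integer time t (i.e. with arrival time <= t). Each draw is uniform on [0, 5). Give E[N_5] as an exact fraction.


Inter-arrival values over d=0..4: [3, 1, 4, 4, 4]
Each d has probability 1/5, so the pmf of τ is: f(1) = 1/5, f(3) = 1/5, f(4) = 3/5
Renewal equation for m(n) = E[N_n]: condition on τ_1 = k (if k <= n, one arrival plus a fresh copy on the remaining n−k steps): m(n) = F(n) + Σ_{k<=n} f(k)·m(n−k), where F(n) = P(τ <= n) and m(0) = 0
m(1) = F(1) = 1/5
m(2) = F(2) + f(1)·m(1) = 1/5 + 1/5·1/5 = 6/25
m(3) = F(3) + f(1)·m(2) = 2/5 + 1/5·6/25 = 56/125
m(4) = F(4) + f(1)·m(3) + f(3)·m(1) = 1 + 1/5·56/125 + 1/5·1/5 = 706/625
m(5) = F(5) + f(1)·m(4) + f(3)·m(2) + f(4)·m(1) = 1 + 1/5·706/625 + 1/5·6/25 + 3/5·1/5 = 4356/3125
E[N_5] = m(5) = 4356/3125

4356/3125


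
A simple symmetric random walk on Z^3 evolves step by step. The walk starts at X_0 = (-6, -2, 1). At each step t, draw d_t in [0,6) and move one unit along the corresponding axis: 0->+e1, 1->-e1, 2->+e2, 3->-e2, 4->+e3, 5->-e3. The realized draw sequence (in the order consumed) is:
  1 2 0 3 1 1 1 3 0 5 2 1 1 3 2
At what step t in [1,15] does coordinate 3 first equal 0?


10

t=0: X=(-6, -2, 1), d=1 → -e1, X_1=(-7, -2, 1)
t=1: X=(-7, -2, 1), d=2 → +e2, X_2=(-7, -1, 1)
t=2: X=(-7, -1, 1), d=0 → +e1, X_3=(-6, -1, 1)
t=3: X=(-6, -1, 1), d=3 → -e2, X_4=(-6, -2, 1)
t=4: X=(-6, -2, 1), d=1 → -e1, X_5=(-7, -2, 1)
t=5: X=(-7, -2, 1), d=1 → -e1, X_6=(-8, -2, 1)
t=6: X=(-8, -2, 1), d=1 → -e1, X_7=(-9, -2, 1)
t=7: X=(-9, -2, 1), d=3 → -e2, X_8=(-9, -3, 1)
t=8: X=(-9, -3, 1), d=0 → +e1, X_9=(-8, -3, 1)
t=9: X=(-8, -3, 1), d=5 → -e3, X_10=(-8, -3, 0)
t=10: X=(-8, -3, 0), d=2 → +e2, X_11=(-8, -2, 0)
t=11: X=(-8, -2, 0), d=1 → -e1, X_12=(-9, -2, 0)
t=12: X=(-9, -2, 0), d=1 → -e1, X_13=(-10, -2, 0)
t=13: X=(-10, -2, 0), d=3 → -e2, X_14=(-10, -3, 0)
t=14: X=(-10, -3, 0), d=2 → +e2, X_15=(-10, -2, 0)


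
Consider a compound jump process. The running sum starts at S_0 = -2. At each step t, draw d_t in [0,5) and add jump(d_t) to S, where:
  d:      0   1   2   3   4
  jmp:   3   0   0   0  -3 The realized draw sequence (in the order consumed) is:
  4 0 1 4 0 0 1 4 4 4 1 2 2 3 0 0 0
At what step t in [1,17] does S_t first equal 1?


6

t=0: S=-2, d=4, jump=-3, S_1=-5
t=1: S=-5, d=0, jump=3, S_2=-2
t=2: S=-2, d=1, jump=0, S_3=-2
t=3: S=-2, d=4, jump=-3, S_4=-5
t=4: S=-5, d=0, jump=3, S_5=-2
t=5: S=-2, d=0, jump=3, S_6=1
t=6: S=1, d=1, jump=0, S_7=1
t=7: S=1, d=4, jump=-3, S_8=-2
t=8: S=-2, d=4, jump=-3, S_9=-5
t=9: S=-5, d=4, jump=-3, S_10=-8
t=10: S=-8, d=1, jump=0, S_11=-8
t=11: S=-8, d=2, jump=0, S_12=-8
t=12: S=-8, d=2, jump=0, S_13=-8
t=13: S=-8, d=3, jump=0, S_14=-8
t=14: S=-8, d=0, jump=3, S_15=-5
t=15: S=-5, d=0, jump=3, S_16=-2
t=16: S=-2, d=0, jump=3, S_17=1


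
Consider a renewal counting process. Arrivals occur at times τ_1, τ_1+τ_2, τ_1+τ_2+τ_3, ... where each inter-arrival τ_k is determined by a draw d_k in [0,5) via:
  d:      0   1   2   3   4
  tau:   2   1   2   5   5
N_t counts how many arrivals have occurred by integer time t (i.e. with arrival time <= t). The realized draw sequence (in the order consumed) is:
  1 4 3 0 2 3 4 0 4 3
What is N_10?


2

draw d_1=1: τ_1=1, arrival time A_1=1
draw d_2=4: τ_2=5, arrival time A_2=6
draw d_3=3: τ_3=5, arrival time A_3=11
draw d_4=0: τ_4=2, arrival time A_4=13
draw d_5=2: τ_5=2, arrival time A_5=15
draw d_6=3: τ_6=5, arrival time A_6=20
draw d_7=4: τ_7=5, arrival time A_7=25
draw d_8=0: τ_8=2, arrival time A_8=27
draw d_9=4: τ_9=5, arrival time A_9=32
draw d_10=3: τ_10=5, arrival time A_10=37
N_t over t=0..10: 0:0 1:1 2:1 3:1 4:1 5:1 6:2 7:2 8:2 9:2 10:2


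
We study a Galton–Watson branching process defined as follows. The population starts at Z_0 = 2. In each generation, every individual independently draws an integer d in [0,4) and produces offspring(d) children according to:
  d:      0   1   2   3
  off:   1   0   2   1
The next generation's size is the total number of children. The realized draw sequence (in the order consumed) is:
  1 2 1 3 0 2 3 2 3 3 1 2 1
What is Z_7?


2

gen 0: Z_0=2, draws=[1, 2], offspring=[0, 2], Z_1=2
gen 1: Z_1=2, draws=[1, 3], offspring=[0, 1], Z_2=1
gen 2: Z_2=1, draws=[0], offspring=[1], Z_3=1
gen 3: Z_3=1, draws=[2], offspring=[2], Z_4=2
gen 4: Z_4=2, draws=[3, 2], offspring=[1, 2], Z_5=3
gen 5: Z_5=3, draws=[3, 3, 1], offspring=[1, 1, 0], Z_6=2
gen 6: Z_6=2, draws=[2, 1], offspring=[2, 0], Z_7=2


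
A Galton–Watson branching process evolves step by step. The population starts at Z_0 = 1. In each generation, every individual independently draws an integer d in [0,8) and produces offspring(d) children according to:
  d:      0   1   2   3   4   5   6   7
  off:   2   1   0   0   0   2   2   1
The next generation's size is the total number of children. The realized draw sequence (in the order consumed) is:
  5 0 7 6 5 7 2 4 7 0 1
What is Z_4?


gen 0: Z_0=1, draws=[5], offspring=[2], Z_1=2
gen 1: Z_1=2, draws=[0, 7], offspring=[2, 1], Z_2=3
gen 2: Z_2=3, draws=[6, 5, 7], offspring=[2, 2, 1], Z_3=5
gen 3: Z_3=5, draws=[2, 4, 7, 0, 1], offspring=[0, 0, 1, 2, 1], Z_4=4

4


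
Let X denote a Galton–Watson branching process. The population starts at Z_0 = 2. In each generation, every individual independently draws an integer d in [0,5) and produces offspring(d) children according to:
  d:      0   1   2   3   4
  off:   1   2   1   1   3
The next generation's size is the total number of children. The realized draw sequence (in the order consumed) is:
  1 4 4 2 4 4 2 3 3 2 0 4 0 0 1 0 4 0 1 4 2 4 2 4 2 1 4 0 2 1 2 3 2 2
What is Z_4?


gen 0: Z_0=2, draws=[1, 4], offspring=[2, 3], Z_1=5
gen 1: Z_1=5, draws=[4, 2, 4, 4, 2], offspring=[3, 1, 3, 3, 1], Z_2=11
gen 2: Z_2=11, draws=[3, 3, 2, 0, 4, 0, 0, 1, 0, 4, 0], offspring=[1, 1, 1, 1, 3, 1, 1, 2, 1, 3, 1], Z_3=16
gen 3: Z_3=16, draws=[1, 4, 2, 4, 2, 4, 2, 1, 4, 0, 2, 1, 2, 3, 2, 2], offspring=[2, 3, 1, 3, 1, 3, 1, 2, 3, 1, 1, 2, 1, 1, 1, 1], Z_4=27

27


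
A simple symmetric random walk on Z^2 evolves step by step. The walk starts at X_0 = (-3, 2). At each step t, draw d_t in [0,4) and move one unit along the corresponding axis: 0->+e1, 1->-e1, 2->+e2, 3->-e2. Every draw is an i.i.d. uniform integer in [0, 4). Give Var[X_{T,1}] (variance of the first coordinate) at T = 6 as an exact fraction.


3

Outcome values over d=0..3: [1, -1, 0, 0]
Σy = 0, Σy² = 2, M = 4
μ = 0/4 = 0,  σ² = 2/4 − (0)² = 1/2
Independent increments: Var[X_6] = 6·σ² = 6·(1/2) = 3


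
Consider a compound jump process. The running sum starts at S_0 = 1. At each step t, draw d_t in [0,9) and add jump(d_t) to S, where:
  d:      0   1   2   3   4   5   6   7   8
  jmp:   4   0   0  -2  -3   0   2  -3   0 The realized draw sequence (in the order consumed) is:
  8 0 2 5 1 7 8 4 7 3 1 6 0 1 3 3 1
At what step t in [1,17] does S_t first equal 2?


6

t=0: S=1, d=8, jump=0, S_1=1
t=1: S=1, d=0, jump=4, S_2=5
t=2: S=5, d=2, jump=0, S_3=5
t=3: S=5, d=5, jump=0, S_4=5
t=4: S=5, d=1, jump=0, S_5=5
t=5: S=5, d=7, jump=-3, S_6=2
t=6: S=2, d=8, jump=0, S_7=2
t=7: S=2, d=4, jump=-3, S_8=-1
t=8: S=-1, d=7, jump=-3, S_9=-4
t=9: S=-4, d=3, jump=-2, S_10=-6
t=10: S=-6, d=1, jump=0, S_11=-6
t=11: S=-6, d=6, jump=2, S_12=-4
t=12: S=-4, d=0, jump=4, S_13=0
t=13: S=0, d=1, jump=0, S_14=0
t=14: S=0, d=3, jump=-2, S_15=-2
t=15: S=-2, d=3, jump=-2, S_16=-4
t=16: S=-4, d=1, jump=0, S_17=-4


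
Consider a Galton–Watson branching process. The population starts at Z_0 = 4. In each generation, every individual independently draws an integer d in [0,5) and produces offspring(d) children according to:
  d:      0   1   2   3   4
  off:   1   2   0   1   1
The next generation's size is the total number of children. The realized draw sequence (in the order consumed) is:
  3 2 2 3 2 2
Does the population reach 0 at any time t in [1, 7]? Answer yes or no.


yes

gen 0: Z_0=4, draws=[3, 2, 2, 3], offspring=[1, 0, 0, 1], Z_1=2
gen 1: Z_1=2, draws=[2, 2], offspring=[0, 0], Z_2=0
gen 2: Z_2=0, draws=[], offspring=[], Z_3=0
gen 3: Z_3=0, draws=[], offspring=[], Z_4=0
gen 4: Z_4=0, draws=[], offspring=[], Z_5=0
gen 5: Z_5=0, draws=[], offspring=[], Z_6=0
gen 6: Z_6=0, draws=[], offspring=[], Z_7=0


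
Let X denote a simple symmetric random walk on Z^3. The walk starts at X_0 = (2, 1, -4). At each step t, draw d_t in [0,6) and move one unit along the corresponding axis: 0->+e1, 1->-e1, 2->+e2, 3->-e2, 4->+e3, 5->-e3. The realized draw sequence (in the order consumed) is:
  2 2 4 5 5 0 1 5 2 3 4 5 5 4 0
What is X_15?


t=0: X=(2, 1, -4), d=2 → +e2, X_1=(2, 2, -4)
t=1: X=(2, 2, -4), d=2 → +e2, X_2=(2, 3, -4)
t=2: X=(2, 3, -4), d=4 → +e3, X_3=(2, 3, -3)
t=3: X=(2, 3, -3), d=5 → -e3, X_4=(2, 3, -4)
t=4: X=(2, 3, -4), d=5 → -e3, X_5=(2, 3, -5)
t=5: X=(2, 3, -5), d=0 → +e1, X_6=(3, 3, -5)
t=6: X=(3, 3, -5), d=1 → -e1, X_7=(2, 3, -5)
t=7: X=(2, 3, -5), d=5 → -e3, X_8=(2, 3, -6)
t=8: X=(2, 3, -6), d=2 → +e2, X_9=(2, 4, -6)
t=9: X=(2, 4, -6), d=3 → -e2, X_10=(2, 3, -6)
t=10: X=(2, 3, -6), d=4 → +e3, X_11=(2, 3, -5)
t=11: X=(2, 3, -5), d=5 → -e3, X_12=(2, 3, -6)
t=12: X=(2, 3, -6), d=5 → -e3, X_13=(2, 3, -7)
t=13: X=(2, 3, -7), d=4 → +e3, X_14=(2, 3, -6)
t=14: X=(2, 3, -6), d=0 → +e1, X_15=(3, 3, -6)

(3, 3, -6)


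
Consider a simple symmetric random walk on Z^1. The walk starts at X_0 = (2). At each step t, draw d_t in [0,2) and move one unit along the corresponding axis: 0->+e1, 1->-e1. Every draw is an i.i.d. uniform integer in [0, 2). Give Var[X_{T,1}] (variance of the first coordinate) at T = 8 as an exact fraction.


8

Outcome values over d=0..1: [1, -1]
Σy = 0, Σy² = 2, M = 2
μ = 0/2 = 0,  σ² = 2/2 − (0)² = 1
Independent increments: Var[X_8] = 8·σ² = 8·(1) = 8


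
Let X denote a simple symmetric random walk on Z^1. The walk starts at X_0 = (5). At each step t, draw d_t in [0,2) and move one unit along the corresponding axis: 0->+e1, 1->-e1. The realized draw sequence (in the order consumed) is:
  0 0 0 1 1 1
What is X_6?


t=0: X=(5), d=0 → +e1, X_1=(6)
t=1: X=(6), d=0 → +e1, X_2=(7)
t=2: X=(7), d=0 → +e1, X_3=(8)
t=3: X=(8), d=1 → -e1, X_4=(7)
t=4: X=(7), d=1 → -e1, X_5=(6)
t=5: X=(6), d=1 → -e1, X_6=(5)

(5)


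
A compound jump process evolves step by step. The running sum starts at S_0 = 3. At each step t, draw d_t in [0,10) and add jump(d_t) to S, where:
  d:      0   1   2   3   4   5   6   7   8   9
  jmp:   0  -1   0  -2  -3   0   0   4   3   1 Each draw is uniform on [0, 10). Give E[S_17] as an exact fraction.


32/5

Outcome values over d=0..9: [0, -1, 0, -2, -3, 0, 0, 4, 3, 1]
Σy = 2, Σy² = 40, M = 10
μ = 2/10 = 1/5,  σ² = 40/10 − (1/5)² = 99/25
E[S_17] = 3 + 17·(1/5) = 32/5


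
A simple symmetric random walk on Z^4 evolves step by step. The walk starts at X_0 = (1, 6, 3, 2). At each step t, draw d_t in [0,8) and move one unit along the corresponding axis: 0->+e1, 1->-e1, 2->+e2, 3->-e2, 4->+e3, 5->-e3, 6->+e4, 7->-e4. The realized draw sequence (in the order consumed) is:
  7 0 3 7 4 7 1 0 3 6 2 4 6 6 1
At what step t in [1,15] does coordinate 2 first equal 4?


9

t=0: X=(1, 6, 3, 2), d=7 → -e4, X_1=(1, 6, 3, 1)
t=1: X=(1, 6, 3, 1), d=0 → +e1, X_2=(2, 6, 3, 1)
t=2: X=(2, 6, 3, 1), d=3 → -e2, X_3=(2, 5, 3, 1)
t=3: X=(2, 5, 3, 1), d=7 → -e4, X_4=(2, 5, 3, 0)
t=4: X=(2, 5, 3, 0), d=4 → +e3, X_5=(2, 5, 4, 0)
t=5: X=(2, 5, 4, 0), d=7 → -e4, X_6=(2, 5, 4, -1)
t=6: X=(2, 5, 4, -1), d=1 → -e1, X_7=(1, 5, 4, -1)
t=7: X=(1, 5, 4, -1), d=0 → +e1, X_8=(2, 5, 4, -1)
t=8: X=(2, 5, 4, -1), d=3 → -e2, X_9=(2, 4, 4, -1)
t=9: X=(2, 4, 4, -1), d=6 → +e4, X_10=(2, 4, 4, 0)
t=10: X=(2, 4, 4, 0), d=2 → +e2, X_11=(2, 5, 4, 0)
t=11: X=(2, 5, 4, 0), d=4 → +e3, X_12=(2, 5, 5, 0)
t=12: X=(2, 5, 5, 0), d=6 → +e4, X_13=(2, 5, 5, 1)
t=13: X=(2, 5, 5, 1), d=6 → +e4, X_14=(2, 5, 5, 2)
t=14: X=(2, 5, 5, 2), d=1 → -e1, X_15=(1, 5, 5, 2)


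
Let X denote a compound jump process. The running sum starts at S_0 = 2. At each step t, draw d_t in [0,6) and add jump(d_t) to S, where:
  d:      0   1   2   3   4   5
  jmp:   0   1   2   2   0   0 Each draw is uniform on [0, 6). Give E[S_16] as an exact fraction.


Outcome values over d=0..5: [0, 1, 2, 2, 0, 0]
Σy = 5, Σy² = 9, M = 6
μ = 5/6 = 5/6,  σ² = 9/6 − (5/6)² = 29/36
E[S_16] = 2 + 16·(5/6) = 46/3

46/3


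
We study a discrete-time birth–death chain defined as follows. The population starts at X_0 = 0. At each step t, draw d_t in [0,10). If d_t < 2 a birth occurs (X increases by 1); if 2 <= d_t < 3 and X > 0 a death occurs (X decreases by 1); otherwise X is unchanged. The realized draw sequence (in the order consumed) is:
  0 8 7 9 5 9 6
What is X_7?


1

t=0: X=0, d=0 → birth, X_1=1
t=1: X=1, d=8 → hold, X_2=1
t=2: X=1, d=7 → hold, X_3=1
t=3: X=1, d=9 → hold, X_4=1
t=4: X=1, d=5 → hold, X_5=1
t=5: X=1, d=9 → hold, X_6=1
t=6: X=1, d=6 → hold, X_7=1


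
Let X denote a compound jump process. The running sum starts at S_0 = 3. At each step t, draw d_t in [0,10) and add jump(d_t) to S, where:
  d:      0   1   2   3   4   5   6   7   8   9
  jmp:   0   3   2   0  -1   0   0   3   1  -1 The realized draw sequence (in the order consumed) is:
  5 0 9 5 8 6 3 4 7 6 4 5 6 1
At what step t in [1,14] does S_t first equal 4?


t=0: S=3, d=5, jump=0, S_1=3
t=1: S=3, d=0, jump=0, S_2=3
t=2: S=3, d=9, jump=-1, S_3=2
t=3: S=2, d=5, jump=0, S_4=2
t=4: S=2, d=8, jump=1, S_5=3
t=5: S=3, d=6, jump=0, S_6=3
t=6: S=3, d=3, jump=0, S_7=3
t=7: S=3, d=4, jump=-1, S_8=2
t=8: S=2, d=7, jump=3, S_9=5
t=9: S=5, d=6, jump=0, S_10=5
t=10: S=5, d=4, jump=-1, S_11=4
t=11: S=4, d=5, jump=0, S_12=4
t=12: S=4, d=6, jump=0, S_13=4
t=13: S=4, d=1, jump=3, S_14=7

11


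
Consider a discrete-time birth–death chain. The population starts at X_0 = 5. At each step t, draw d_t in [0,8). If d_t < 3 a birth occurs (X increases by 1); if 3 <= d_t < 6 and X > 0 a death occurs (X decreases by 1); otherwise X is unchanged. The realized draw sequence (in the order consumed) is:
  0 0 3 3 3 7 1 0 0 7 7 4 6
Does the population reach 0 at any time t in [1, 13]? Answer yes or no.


no

t=0: X=5, d=0 → birth, X_1=6
t=1: X=6, d=0 → birth, X_2=7
t=2: X=7, d=3 → death, X_3=6
t=3: X=6, d=3 → death, X_4=5
t=4: X=5, d=3 → death, X_5=4
t=5: X=4, d=7 → hold, X_6=4
t=6: X=4, d=1 → birth, X_7=5
t=7: X=5, d=0 → birth, X_8=6
t=8: X=6, d=0 → birth, X_9=7
t=9: X=7, d=7 → hold, X_10=7
t=10: X=7, d=7 → hold, X_11=7
t=11: X=7, d=4 → death, X_12=6
t=12: X=6, d=6 → hold, X_13=6


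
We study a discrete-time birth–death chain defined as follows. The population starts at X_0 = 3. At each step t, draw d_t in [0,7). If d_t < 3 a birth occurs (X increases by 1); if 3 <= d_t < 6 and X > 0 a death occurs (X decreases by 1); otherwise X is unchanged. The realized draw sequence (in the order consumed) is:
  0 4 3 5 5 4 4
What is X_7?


t=0: X=3, d=0 → birth, X_1=4
t=1: X=4, d=4 → death, X_2=3
t=2: X=3, d=3 → death, X_3=2
t=3: X=2, d=5 → death, X_4=1
t=4: X=1, d=5 → death, X_5=0
t=5: X=0, d=4 → hold, X_6=0
t=6: X=0, d=4 → hold, X_7=0

0


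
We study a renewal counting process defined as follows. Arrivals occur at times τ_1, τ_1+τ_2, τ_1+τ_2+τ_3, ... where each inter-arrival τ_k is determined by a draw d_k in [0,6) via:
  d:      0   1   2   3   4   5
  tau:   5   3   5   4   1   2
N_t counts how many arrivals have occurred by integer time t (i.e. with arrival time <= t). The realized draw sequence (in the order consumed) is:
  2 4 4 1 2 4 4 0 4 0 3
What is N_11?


4

draw d_1=2: τ_1=5, arrival time A_1=5
draw d_2=4: τ_2=1, arrival time A_2=6
draw d_3=4: τ_3=1, arrival time A_3=7
draw d_4=1: τ_4=3, arrival time A_4=10
draw d_5=2: τ_5=5, arrival time A_5=15
draw d_6=4: τ_6=1, arrival time A_6=16
draw d_7=4: τ_7=1, arrival time A_7=17
draw d_8=0: τ_8=5, arrival time A_8=22
draw d_9=4: τ_9=1, arrival time A_9=23
draw d_10=0: τ_10=5, arrival time A_10=28
draw d_11=3: τ_11=4, arrival time A_11=32
N_t over t=0..11: 0:0 1:0 2:0 3:0 4:0 5:1 6:2 7:3 8:3 9:3 10:4 11:4


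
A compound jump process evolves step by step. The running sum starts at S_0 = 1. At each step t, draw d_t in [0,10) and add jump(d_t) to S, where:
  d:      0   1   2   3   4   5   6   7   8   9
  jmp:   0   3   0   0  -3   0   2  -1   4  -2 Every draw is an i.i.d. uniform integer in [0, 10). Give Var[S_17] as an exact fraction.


Outcome values over d=0..9: [0, 3, 0, 0, -3, 0, 2, -1, 4, -2]
Σy = 3, Σy² = 43, M = 10
μ = 3/10 = 3/10,  σ² = 43/10 − (3/10)² = 421/100
Independent increments: Var[S_17] = 17·σ² = 17·(421/100) = 7157/100

7157/100


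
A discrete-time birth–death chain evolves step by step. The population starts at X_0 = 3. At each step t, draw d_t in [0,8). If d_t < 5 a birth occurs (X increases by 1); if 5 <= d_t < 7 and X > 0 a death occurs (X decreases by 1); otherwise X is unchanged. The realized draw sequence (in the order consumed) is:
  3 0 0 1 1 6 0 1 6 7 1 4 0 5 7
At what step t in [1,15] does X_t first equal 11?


t=0: X=3, d=3 → birth, X_1=4
t=1: X=4, d=0 → birth, X_2=5
t=2: X=5, d=0 → birth, X_3=6
t=3: X=6, d=1 → birth, X_4=7
t=4: X=7, d=1 → birth, X_5=8
t=5: X=8, d=6 → death, X_6=7
t=6: X=7, d=0 → birth, X_7=8
t=7: X=8, d=1 → birth, X_8=9
t=8: X=9, d=6 → death, X_9=8
t=9: X=8, d=7 → hold, X_10=8
t=10: X=8, d=1 → birth, X_11=9
t=11: X=9, d=4 → birth, X_12=10
t=12: X=10, d=0 → birth, X_13=11
t=13: X=11, d=5 → death, X_14=10
t=14: X=10, d=7 → hold, X_15=10

13


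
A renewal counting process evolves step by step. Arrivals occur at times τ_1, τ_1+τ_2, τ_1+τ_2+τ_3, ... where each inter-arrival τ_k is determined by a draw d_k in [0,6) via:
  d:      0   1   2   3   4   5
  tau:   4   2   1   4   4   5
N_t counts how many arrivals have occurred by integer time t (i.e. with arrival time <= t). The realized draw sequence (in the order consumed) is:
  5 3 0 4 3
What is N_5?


draw d_1=5: τ_1=5, arrival time A_1=5
draw d_2=3: τ_2=4, arrival time A_2=9
draw d_3=0: τ_3=4, arrival time A_3=13
draw d_4=4: τ_4=4, arrival time A_4=17
draw d_5=3: τ_5=4, arrival time A_5=21
N_t over t=0..5: 0:0 1:0 2:0 3:0 4:0 5:1

1


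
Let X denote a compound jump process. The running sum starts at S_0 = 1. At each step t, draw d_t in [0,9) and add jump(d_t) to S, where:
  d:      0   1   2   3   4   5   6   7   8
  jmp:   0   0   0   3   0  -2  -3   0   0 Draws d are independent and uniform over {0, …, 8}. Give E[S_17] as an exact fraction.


-25/9

Outcome values over d=0..8: [0, 0, 0, 3, 0, -2, -3, 0, 0]
Σy = -2, Σy² = 22, M = 9
μ = -2/9 = -2/9,  σ² = 22/9 − (-2/9)² = 194/81
E[S_17] = 1 + 17·(-2/9) = -25/9


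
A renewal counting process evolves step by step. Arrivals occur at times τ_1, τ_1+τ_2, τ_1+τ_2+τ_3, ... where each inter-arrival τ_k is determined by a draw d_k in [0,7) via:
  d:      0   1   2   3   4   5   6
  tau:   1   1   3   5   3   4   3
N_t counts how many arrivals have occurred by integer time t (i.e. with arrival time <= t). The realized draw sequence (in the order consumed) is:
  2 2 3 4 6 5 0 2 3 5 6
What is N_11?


draw d_1=2: τ_1=3, arrival time A_1=3
draw d_2=2: τ_2=3, arrival time A_2=6
draw d_3=3: τ_3=5, arrival time A_3=11
draw d_4=4: τ_4=3, arrival time A_4=14
draw d_5=6: τ_5=3, arrival time A_5=17
draw d_6=5: τ_6=4, arrival time A_6=21
draw d_7=0: τ_7=1, arrival time A_7=22
draw d_8=2: τ_8=3, arrival time A_8=25
draw d_9=3: τ_9=5, arrival time A_9=30
draw d_10=5: τ_10=4, arrival time A_10=34
draw d_11=6: τ_11=3, arrival time A_11=37
N_t over t=0..11: 0:0 1:0 2:0 3:1 4:1 5:1 6:2 7:2 8:2 9:2 10:2 11:3

3


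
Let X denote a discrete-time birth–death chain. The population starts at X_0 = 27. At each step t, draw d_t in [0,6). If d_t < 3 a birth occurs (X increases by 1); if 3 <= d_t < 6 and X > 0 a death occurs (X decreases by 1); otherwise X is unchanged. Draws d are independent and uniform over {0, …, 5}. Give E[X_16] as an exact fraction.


27

X can drop by at most 1 per step and X_0 = 27 > T = 16, so X_t >= 27 − t >= 11 > 0 for every t <= 16: the floor at 0 (the 'and X > 0' condition) never binds. Hence X_16 = X_0 + Σ_{t<16} Y_t with i.i.d. increments Y_t = y(d_t) ∈ {+1, −1, 0}.
Outcome values over d=0..5: [1, 1, 1, -1, -1, -1]
Σy = 0, Σy² = 6, M = 6
μ = 0/6 = 0,  σ² = 6/6 − (0)² = 1
E[X_16] = 27 + 16·(0) = 27


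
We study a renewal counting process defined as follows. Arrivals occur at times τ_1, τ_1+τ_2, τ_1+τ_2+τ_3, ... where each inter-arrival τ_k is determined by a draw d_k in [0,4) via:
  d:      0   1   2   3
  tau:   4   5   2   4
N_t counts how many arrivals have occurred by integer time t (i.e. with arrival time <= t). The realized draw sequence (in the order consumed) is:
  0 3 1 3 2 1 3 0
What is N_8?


draw d_1=0: τ_1=4, arrival time A_1=4
draw d_2=3: τ_2=4, arrival time A_2=8
draw d_3=1: τ_3=5, arrival time A_3=13
draw d_4=3: τ_4=4, arrival time A_4=17
draw d_5=2: τ_5=2, arrival time A_5=19
draw d_6=1: τ_6=5, arrival time A_6=24
draw d_7=3: τ_7=4, arrival time A_7=28
draw d_8=0: τ_8=4, arrival time A_8=32
N_t over t=0..8: 0:0 1:0 2:0 3:0 4:1 5:1 6:1 7:1 8:2

2


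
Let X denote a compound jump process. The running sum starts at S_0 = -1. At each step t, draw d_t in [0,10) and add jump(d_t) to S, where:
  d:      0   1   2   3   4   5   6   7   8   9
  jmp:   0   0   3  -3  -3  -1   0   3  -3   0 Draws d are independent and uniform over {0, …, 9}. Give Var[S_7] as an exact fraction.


777/25

Outcome values over d=0..9: [0, 0, 3, -3, -3, -1, 0, 3, -3, 0]
Σy = -4, Σy² = 46, M = 10
μ = -4/10 = -2/5,  σ² = 46/10 − (-2/5)² = 111/25
Independent increments: Var[S_7] = 7·σ² = 7·(111/25) = 777/25


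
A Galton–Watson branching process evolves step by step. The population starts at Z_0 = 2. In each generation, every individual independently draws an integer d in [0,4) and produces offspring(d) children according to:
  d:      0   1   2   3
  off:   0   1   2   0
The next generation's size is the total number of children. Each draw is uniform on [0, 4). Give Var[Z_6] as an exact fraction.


Outcome values over d=0..3: [0, 1, 2, 0]
Σy = 3, Σy² = 5, M = 4
μ = 3/4 = 3/4,  σ² = 5/4 − (3/4)² = 11/16
V_0 = 0, E_0 = 2
V_1 = 11/16·E_0 + (3/4)²·V_0 = 11/8;  E_1 = 3/2
V_2 = 11/16·E_1 + (3/4)²·V_1 = 231/128;  E_2 = 9/8
V_3 = 11/16·E_2 + (3/4)²·V_2 = 3663/2048;  E_3 = 27/32
V_4 = 11/16·E_3 + (3/4)²·V_3 = 51975/32768;  E_4 = 81/128
V_5 = 11/16·E_4 + (3/4)²·V_4 = 695871/524288;  E_5 = 243/512
V_6 = 11/16·E_5 + (3/4)²·V_5 = 8999991/8388608;  E_6 = 729/2048

8999991/8388608


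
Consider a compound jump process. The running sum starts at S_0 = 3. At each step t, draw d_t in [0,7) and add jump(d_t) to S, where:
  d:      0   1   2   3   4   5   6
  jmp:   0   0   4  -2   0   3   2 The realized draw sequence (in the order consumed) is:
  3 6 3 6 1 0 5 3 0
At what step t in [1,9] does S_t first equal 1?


t=0: S=3, d=3, jump=-2, S_1=1
t=1: S=1, d=6, jump=2, S_2=3
t=2: S=3, d=3, jump=-2, S_3=1
t=3: S=1, d=6, jump=2, S_4=3
t=4: S=3, d=1, jump=0, S_5=3
t=5: S=3, d=0, jump=0, S_6=3
t=6: S=3, d=5, jump=3, S_7=6
t=7: S=6, d=3, jump=-2, S_8=4
t=8: S=4, d=0, jump=0, S_9=4

1


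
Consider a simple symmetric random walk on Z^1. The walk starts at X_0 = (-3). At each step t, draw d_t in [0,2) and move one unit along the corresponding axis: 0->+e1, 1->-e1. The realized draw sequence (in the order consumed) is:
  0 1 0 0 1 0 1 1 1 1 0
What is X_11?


t=0: X=(-3), d=0 → +e1, X_1=(-2)
t=1: X=(-2), d=1 → -e1, X_2=(-3)
t=2: X=(-3), d=0 → +e1, X_3=(-2)
t=3: X=(-2), d=0 → +e1, X_4=(-1)
t=4: X=(-1), d=1 → -e1, X_5=(-2)
t=5: X=(-2), d=0 → +e1, X_6=(-1)
t=6: X=(-1), d=1 → -e1, X_7=(-2)
t=7: X=(-2), d=1 → -e1, X_8=(-3)
t=8: X=(-3), d=1 → -e1, X_9=(-4)
t=9: X=(-4), d=1 → -e1, X_10=(-5)
t=10: X=(-5), d=0 → +e1, X_11=(-4)

(-4)


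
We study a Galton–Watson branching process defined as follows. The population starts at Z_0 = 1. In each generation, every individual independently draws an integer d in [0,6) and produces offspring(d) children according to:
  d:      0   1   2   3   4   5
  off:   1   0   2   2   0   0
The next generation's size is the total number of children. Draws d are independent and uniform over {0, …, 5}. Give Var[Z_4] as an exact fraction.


Outcome values over d=0..5: [1, 0, 2, 2, 0, 0]
Σy = 5, Σy² = 9, M = 6
μ = 5/6 = 5/6,  σ² = 9/6 − (5/6)² = 29/36
V_0 = 0, E_0 = 1
V_1 = 29/36·E_0 + (5/6)²·V_0 = 29/36;  E_1 = 5/6
V_2 = 29/36·E_1 + (5/6)²·V_1 = 1595/1296;  E_2 = 25/36
V_3 = 29/36·E_2 + (5/6)²·V_2 = 65975/46656;  E_3 = 125/216
V_4 = 29/36·E_3 + (5/6)²·V_3 = 2432375/1679616;  E_4 = 625/1296

2432375/1679616


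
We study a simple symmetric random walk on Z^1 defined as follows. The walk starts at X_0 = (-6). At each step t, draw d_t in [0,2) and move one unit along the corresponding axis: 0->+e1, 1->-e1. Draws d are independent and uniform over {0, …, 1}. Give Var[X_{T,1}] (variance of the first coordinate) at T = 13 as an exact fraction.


13

Outcome values over d=0..1: [1, -1]
Σy = 0, Σy² = 2, M = 2
μ = 0/2 = 0,  σ² = 2/2 − (0)² = 1
Independent increments: Var[X_13] = 13·σ² = 13·(1) = 13


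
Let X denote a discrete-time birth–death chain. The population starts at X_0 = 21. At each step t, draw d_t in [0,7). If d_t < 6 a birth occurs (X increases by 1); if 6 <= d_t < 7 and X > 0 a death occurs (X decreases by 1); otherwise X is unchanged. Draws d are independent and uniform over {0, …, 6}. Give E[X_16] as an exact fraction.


X can drop by at most 1 per step and X_0 = 21 > T = 16, so X_t >= 21 − t >= 5 > 0 for every t <= 16: the floor at 0 (the 'and X > 0' condition) never binds. Hence X_16 = X_0 + Σ_{t<16} Y_t with i.i.d. increments Y_t = y(d_t) ∈ {+1, −1, 0}.
Outcome values over d=0..6: [1, 1, 1, 1, 1, 1, -1]
Σy = 5, Σy² = 7, M = 7
μ = 5/7 = 5/7,  σ² = 7/7 − (5/7)² = 24/49
E[X_16] = 21 + 16·(5/7) = 227/7

227/7


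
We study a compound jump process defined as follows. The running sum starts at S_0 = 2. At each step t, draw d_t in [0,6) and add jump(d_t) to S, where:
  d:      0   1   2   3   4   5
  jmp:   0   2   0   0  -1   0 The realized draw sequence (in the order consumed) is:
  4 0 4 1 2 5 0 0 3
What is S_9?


t=0: S=2, d=4, jump=-1, S_1=1
t=1: S=1, d=0, jump=0, S_2=1
t=2: S=1, d=4, jump=-1, S_3=0
t=3: S=0, d=1, jump=2, S_4=2
t=4: S=2, d=2, jump=0, S_5=2
t=5: S=2, d=5, jump=0, S_6=2
t=6: S=2, d=0, jump=0, S_7=2
t=7: S=2, d=0, jump=0, S_8=2
t=8: S=2, d=3, jump=0, S_9=2

2


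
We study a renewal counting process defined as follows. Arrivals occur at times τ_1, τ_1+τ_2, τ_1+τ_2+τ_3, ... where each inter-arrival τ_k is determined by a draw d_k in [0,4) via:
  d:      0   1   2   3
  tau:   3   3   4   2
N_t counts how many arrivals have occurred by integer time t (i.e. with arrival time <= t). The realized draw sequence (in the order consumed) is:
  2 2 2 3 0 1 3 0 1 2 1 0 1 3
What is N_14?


draw d_1=2: τ_1=4, arrival time A_1=4
draw d_2=2: τ_2=4, arrival time A_2=8
draw d_3=2: τ_3=4, arrival time A_3=12
draw d_4=3: τ_4=2, arrival time A_4=14
draw d_5=0: τ_5=3, arrival time A_5=17
draw d_6=1: τ_6=3, arrival time A_6=20
draw d_7=3: τ_7=2, arrival time A_7=22
draw d_8=0: τ_8=3, arrival time A_8=25
draw d_9=1: τ_9=3, arrival time A_9=28
draw d_10=2: τ_10=4, arrival time A_10=32
draw d_11=1: τ_11=3, arrival time A_11=35
draw d_12=0: τ_12=3, arrival time A_12=38
draw d_13=1: τ_13=3, arrival time A_13=41
draw d_14=3: τ_14=2, arrival time A_14=43
N_t over t=0..14: 0:0 1:0 2:0 3:0 4:1 5:1 6:1 7:1 8:2 9:2 10:2 11:2 12:3 13:3 14:4

4


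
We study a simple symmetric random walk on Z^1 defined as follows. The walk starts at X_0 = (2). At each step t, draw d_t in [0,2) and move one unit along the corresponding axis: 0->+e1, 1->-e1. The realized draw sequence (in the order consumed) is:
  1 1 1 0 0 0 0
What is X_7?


(3)

t=0: X=(2), d=1 → -e1, X_1=(1)
t=1: X=(1), d=1 → -e1, X_2=(0)
t=2: X=(0), d=1 → -e1, X_3=(-1)
t=3: X=(-1), d=0 → +e1, X_4=(0)
t=4: X=(0), d=0 → +e1, X_5=(1)
t=5: X=(1), d=0 → +e1, X_6=(2)
t=6: X=(2), d=0 → +e1, X_7=(3)


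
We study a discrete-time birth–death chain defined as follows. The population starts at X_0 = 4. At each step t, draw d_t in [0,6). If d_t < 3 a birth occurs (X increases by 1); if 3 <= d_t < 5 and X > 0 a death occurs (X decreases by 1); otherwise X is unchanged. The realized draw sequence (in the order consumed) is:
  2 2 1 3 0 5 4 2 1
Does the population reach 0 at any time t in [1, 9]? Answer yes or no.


t=0: X=4, d=2 → birth, X_1=5
t=1: X=5, d=2 → birth, X_2=6
t=2: X=6, d=1 → birth, X_3=7
t=3: X=7, d=3 → death, X_4=6
t=4: X=6, d=0 → birth, X_5=7
t=5: X=7, d=5 → hold, X_6=7
t=6: X=7, d=4 → death, X_7=6
t=7: X=6, d=2 → birth, X_8=7
t=8: X=7, d=1 → birth, X_9=8

no


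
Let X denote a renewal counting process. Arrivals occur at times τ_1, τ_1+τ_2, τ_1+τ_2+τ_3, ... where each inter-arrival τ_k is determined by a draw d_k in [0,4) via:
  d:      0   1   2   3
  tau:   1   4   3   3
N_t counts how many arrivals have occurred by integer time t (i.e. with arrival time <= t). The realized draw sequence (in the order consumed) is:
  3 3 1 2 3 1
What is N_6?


draw d_1=3: τ_1=3, arrival time A_1=3
draw d_2=3: τ_2=3, arrival time A_2=6
draw d_3=1: τ_3=4, arrival time A_3=10
draw d_4=2: τ_4=3, arrival time A_4=13
draw d_5=3: τ_5=3, arrival time A_5=16
draw d_6=1: τ_6=4, arrival time A_6=20
N_t over t=0..6: 0:0 1:0 2:0 3:1 4:1 5:1 6:2

2


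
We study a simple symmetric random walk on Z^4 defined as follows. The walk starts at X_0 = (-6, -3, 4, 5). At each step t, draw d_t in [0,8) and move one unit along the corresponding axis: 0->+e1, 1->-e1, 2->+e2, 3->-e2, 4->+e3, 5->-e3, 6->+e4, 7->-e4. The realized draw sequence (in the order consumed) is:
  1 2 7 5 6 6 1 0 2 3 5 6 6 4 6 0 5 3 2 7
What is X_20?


t=0: X=(-6, -3, 4, 5), d=1 → -e1, X_1=(-7, -3, 4, 5)
t=1: X=(-7, -3, 4, 5), d=2 → +e2, X_2=(-7, -2, 4, 5)
t=2: X=(-7, -2, 4, 5), d=7 → -e4, X_3=(-7, -2, 4, 4)
t=3: X=(-7, -2, 4, 4), d=5 → -e3, X_4=(-7, -2, 3, 4)
t=4: X=(-7, -2, 3, 4), d=6 → +e4, X_5=(-7, -2, 3, 5)
t=5: X=(-7, -2, 3, 5), d=6 → +e4, X_6=(-7, -2, 3, 6)
t=6: X=(-7, -2, 3, 6), d=1 → -e1, X_7=(-8, -2, 3, 6)
t=7: X=(-8, -2, 3, 6), d=0 → +e1, X_8=(-7, -2, 3, 6)
t=8: X=(-7, -2, 3, 6), d=2 → +e2, X_9=(-7, -1, 3, 6)
t=9: X=(-7, -1, 3, 6), d=3 → -e2, X_10=(-7, -2, 3, 6)
t=10: X=(-7, -2, 3, 6), d=5 → -e3, X_11=(-7, -2, 2, 6)
t=11: X=(-7, -2, 2, 6), d=6 → +e4, X_12=(-7, -2, 2, 7)
t=12: X=(-7, -2, 2, 7), d=6 → +e4, X_13=(-7, -2, 2, 8)
t=13: X=(-7, -2, 2, 8), d=4 → +e3, X_14=(-7, -2, 3, 8)
t=14: X=(-7, -2, 3, 8), d=6 → +e4, X_15=(-7, -2, 3, 9)
t=15: X=(-7, -2, 3, 9), d=0 → +e1, X_16=(-6, -2, 3, 9)
t=16: X=(-6, -2, 3, 9), d=5 → -e3, X_17=(-6, -2, 2, 9)
t=17: X=(-6, -2, 2, 9), d=3 → -e2, X_18=(-6, -3, 2, 9)
t=18: X=(-6, -3, 2, 9), d=2 → +e2, X_19=(-6, -2, 2, 9)
t=19: X=(-6, -2, 2, 9), d=7 → -e4, X_20=(-6, -2, 2, 8)

(-6, -2, 2, 8)


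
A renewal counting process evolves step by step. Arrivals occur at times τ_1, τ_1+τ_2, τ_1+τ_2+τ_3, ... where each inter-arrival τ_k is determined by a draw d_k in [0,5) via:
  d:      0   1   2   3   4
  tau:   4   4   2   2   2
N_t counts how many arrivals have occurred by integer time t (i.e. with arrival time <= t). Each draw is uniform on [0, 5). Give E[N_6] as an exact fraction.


257/125

Inter-arrival values over d=0..4: [4, 4, 2, 2, 2]
Each d has probability 1/5, so the pmf of τ is: f(2) = 3/5, f(4) = 2/5
Renewal equation for m(n) = E[N_n]: condition on τ_1 = k (if k <= n, one arrival plus a fresh copy on the remaining n−k steps): m(n) = F(n) + Σ_{k<=n} f(k)·m(n−k), where F(n) = P(τ <= n) and m(0) = 0
m(1) = F(1) = 0
m(2) = F(2) = 3/5
m(3) = F(3) = 3/5
m(4) = F(4) + f(2)·m(2) = 1 + 3/5·3/5 = 34/25
m(5) = F(5) + f(2)·m(3) = 1 + 3/5·3/5 = 34/25
m(6) = F(6) + f(2)·m(4) + f(4)·m(2) = 1 + 3/5·34/25 + 2/5·3/5 = 257/125
E[N_6] = m(6) = 257/125


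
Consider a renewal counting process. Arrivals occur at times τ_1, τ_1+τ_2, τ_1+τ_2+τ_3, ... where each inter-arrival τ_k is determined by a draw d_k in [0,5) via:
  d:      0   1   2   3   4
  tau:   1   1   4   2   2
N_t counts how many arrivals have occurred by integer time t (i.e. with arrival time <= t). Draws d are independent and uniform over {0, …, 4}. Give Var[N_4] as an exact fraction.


Inter-arrival values over d=0..4: [1, 1, 4, 2, 2]
Each d has probability 1/5, so the pmf of τ is: f(1) = 2/5, f(2) = 2/5, f(4) = 1/5
Let p_n(j) = P(N_n = j), with p_0 = [1]. Condition on τ_1: p_n(0) = P(τ > n), and for j >= 1, p_n(j) = Σ_{k<=n} f(k)·p_{n−k}(j−1)
p_1 = [3/5, 2/5]  (j = 0..1)
p_2 = [1/5, 16/25, 4/25]  (j = 0..2)
p_3 = [1/5, 8/25, 52/125, 8/125]  (j = 0..3)
p_4 = [0, 9/25, 48/125, 144/625, 16/625]  (j = 0..4)
E[N_4] = Σ j·p_4(j) = 1201/625;  E[N_4²] = Σ j²·p_4(j) = 2737/625
Var[N_4] = 2737/625 − (1201/625)² = 268224/390625

268224/390625


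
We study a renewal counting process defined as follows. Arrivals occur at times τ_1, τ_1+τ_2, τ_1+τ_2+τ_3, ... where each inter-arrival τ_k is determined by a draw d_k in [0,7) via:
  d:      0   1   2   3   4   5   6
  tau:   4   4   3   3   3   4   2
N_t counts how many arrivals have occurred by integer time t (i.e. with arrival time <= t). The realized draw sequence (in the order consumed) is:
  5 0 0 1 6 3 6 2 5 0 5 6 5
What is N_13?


3

draw d_1=5: τ_1=4, arrival time A_1=4
draw d_2=0: τ_2=4, arrival time A_2=8
draw d_3=0: τ_3=4, arrival time A_3=12
draw d_4=1: τ_4=4, arrival time A_4=16
draw d_5=6: τ_5=2, arrival time A_5=18
draw d_6=3: τ_6=3, arrival time A_6=21
draw d_7=6: τ_7=2, arrival time A_7=23
draw d_8=2: τ_8=3, arrival time A_8=26
draw d_9=5: τ_9=4, arrival time A_9=30
draw d_10=0: τ_10=4, arrival time A_10=34
draw d_11=5: τ_11=4, arrival time A_11=38
draw d_12=6: τ_12=2, arrival time A_12=40
draw d_13=5: τ_13=4, arrival time A_13=44
N_t over t=0..13: 0:0 1:0 2:0 3:0 4:1 5:1 6:1 7:1 8:2 9:2 10:2 11:2 12:3 13:3
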